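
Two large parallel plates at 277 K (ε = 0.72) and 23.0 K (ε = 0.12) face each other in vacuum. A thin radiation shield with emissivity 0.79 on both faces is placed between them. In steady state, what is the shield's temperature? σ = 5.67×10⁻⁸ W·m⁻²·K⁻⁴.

In steady state the net flux on the hot side equals that on the cold side.
σ(T₁⁴−T_s⁴)/D₁ = σ(T_s⁴−T₂⁴)/D₂, with D₁ = 1/ε₁+1/ε_s−1 = 1.655, D₂ = 1/ε_s+1/ε₂−1 = 8.599.
Solve for T_s⁴: T_s⁴ = (D₂·T₁⁴ + D₁·T₂⁴)/(D₁+D₂) = 4.937×10⁹ K⁴.

T_s ≈ 265 K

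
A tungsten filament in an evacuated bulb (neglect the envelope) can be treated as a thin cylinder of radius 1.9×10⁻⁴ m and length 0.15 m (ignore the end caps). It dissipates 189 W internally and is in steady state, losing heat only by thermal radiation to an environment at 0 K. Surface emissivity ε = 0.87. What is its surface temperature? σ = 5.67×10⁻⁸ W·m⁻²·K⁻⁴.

Steady state: internal power = radiated power, P = εσA T⁴.
Radiating area A = 2πrL = 1.791×10⁻⁴ m².
T⁴ = P/(εσA) = 189/(0.87·5.67×10⁻⁸·1.791×10⁻⁴) = 2.140×10¹³ K⁴.
T = (2.140×10¹³)^(1/4).

T ≈ 2150 K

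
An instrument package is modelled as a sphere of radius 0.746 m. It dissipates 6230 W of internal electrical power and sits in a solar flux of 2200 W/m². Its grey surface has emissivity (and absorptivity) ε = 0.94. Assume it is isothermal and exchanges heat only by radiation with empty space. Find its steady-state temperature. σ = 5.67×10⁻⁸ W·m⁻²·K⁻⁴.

At steady state, absorbed solar power + internal power = radiated power.
Absorbed: α·S·A_cross = 0.94·2200·1.748 = 3616 W (cross-section πr²).
Total input = 3616 + 6230 = 9846 W.
Radiated: εσ·A_surf·T⁴ with A_surf = 4πr² = 6.993 m².
T⁴ = 9846/(0.94·5.67×10⁻⁸·6.993) = 2.641×10¹⁰ K⁴.

T ≈ 403 K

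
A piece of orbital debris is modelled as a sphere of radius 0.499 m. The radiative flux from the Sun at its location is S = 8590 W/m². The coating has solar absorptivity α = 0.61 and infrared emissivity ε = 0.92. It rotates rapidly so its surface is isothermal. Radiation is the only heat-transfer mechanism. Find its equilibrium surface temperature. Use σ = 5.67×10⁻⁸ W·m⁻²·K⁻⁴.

At equilibrium, absorbed power = emitted power.
Absorbing cross-section = πr² = 0.7823 m²; emitting surface = 4πr² = 3.129 m² (ratio 4).
αS·A_cross = εσ·A_surf·T⁴  ⇒  T⁴ = αS/(ε·4σ).
T⁴ = 0.610·8590/(0.92·4·5.67×10⁻⁸) = 2.511×10¹⁰ K⁴.
T = (2.511×10¹⁰)^(1/4).

T ≈ 398 K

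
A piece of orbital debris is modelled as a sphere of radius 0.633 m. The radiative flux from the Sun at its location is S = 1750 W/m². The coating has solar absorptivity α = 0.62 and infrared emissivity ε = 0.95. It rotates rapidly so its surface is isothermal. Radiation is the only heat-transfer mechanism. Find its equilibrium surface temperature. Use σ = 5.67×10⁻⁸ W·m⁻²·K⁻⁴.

At equilibrium, absorbed power = emitted power.
Absorbing cross-section = πr² = 1.259 m²; emitting surface = 4πr² = 5.035 m² (ratio 4).
αS·A_cross = εσ·A_surf·T⁴  ⇒  T⁴ = αS/(ε·4σ).
T⁴ = 0.620·1750/(0.95·4·5.67×10⁻⁸) = 5.036×10⁹ K⁴.
T = (5.036×10⁹)^(1/4).

T ≈ 266 K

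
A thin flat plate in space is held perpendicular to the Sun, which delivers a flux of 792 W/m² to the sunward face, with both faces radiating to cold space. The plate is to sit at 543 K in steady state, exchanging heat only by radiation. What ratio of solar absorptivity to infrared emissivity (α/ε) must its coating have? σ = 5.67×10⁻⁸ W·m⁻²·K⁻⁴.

α/ε ≈ 12.4

Balance: αS·A = εσ·2A·T⁴ ⇒ α/ε = 2σT⁴/S.
α/ε = 2·5.67×10⁻⁸·(543)⁴/792 = 2·5.67×10⁻⁸·8.694×10¹⁰/792.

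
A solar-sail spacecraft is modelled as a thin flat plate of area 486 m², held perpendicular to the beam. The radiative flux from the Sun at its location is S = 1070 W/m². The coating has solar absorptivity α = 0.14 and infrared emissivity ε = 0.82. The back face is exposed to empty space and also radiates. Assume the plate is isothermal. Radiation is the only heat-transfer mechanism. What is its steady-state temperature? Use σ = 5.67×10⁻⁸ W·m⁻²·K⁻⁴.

At equilibrium, absorbed power = emitted power.
Absorbing cross-section = A = 486.0 m²; emitting surface = 2A = 972.0 m² (ratio 2).
αS·A_cross = εσ·A_surf·T⁴  ⇒  T⁴ = αS/(ε·2σ).
T⁴ = 0.140·1070/(0.82·2·5.67×10⁻⁸) = 1.611×10⁹ K⁴.
T = (1.611×10⁹)^(1/4).

T ≈ 200 K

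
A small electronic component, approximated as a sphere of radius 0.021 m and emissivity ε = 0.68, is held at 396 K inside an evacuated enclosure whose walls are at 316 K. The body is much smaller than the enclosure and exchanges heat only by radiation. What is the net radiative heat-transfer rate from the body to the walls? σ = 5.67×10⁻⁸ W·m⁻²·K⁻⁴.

P_net ≈ 3.12 W

For a small grey body in a large enclosure: P_net = εσA(T_body⁴ − T_wall⁴).
A = 4πr² = 0.005542 m²; T_body⁴ − T_wall⁴ = 2.459×10¹⁰ − 9.971×10⁹ = 1.462×10¹⁰ K⁴.
|P_net| = 0.68·5.67×10⁻⁸·0.005542·1.462×10¹⁰.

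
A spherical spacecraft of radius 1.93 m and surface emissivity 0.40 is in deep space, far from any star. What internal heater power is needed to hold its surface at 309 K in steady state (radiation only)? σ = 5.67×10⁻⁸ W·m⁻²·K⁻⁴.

P = εσ·4πr²·T⁴.
4πr² = 46.81 m²; T⁴ = 9.117×10⁹ K⁴.
P = 0.40·5.67×10⁻⁸·46.81·9.117×10⁹.

P ≈ 9680 W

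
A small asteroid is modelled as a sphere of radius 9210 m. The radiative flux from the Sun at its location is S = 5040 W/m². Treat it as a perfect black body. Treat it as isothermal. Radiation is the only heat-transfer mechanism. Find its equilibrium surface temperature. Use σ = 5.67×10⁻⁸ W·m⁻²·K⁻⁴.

At equilibrium, absorbed power = emitted power.
Absorbing cross-section = πr² = 2.665×10⁸ m²; emitting surface = 4πr² = 1.066×10⁹ m² (ratio 4).
S·A_cross = εσ·A_surf·T⁴  ⇒  T⁴ = S/(4σ).
T⁴ = 1.00·5040/(4·5.67×10⁻⁸) = 2.222×10¹⁰ K⁴.
T = (2.222×10¹⁰)^(1/4).

T ≈ 386 K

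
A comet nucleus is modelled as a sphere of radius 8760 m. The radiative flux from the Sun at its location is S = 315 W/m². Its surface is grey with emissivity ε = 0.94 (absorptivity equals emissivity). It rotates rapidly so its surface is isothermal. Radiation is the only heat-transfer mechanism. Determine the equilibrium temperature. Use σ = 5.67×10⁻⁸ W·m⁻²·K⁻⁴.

T ≈ 193 K

At equilibrium, absorbed power = emitted power.
Absorbing cross-section = πr² = 2.411×10⁸ m²; emitting surface = 4πr² = 9.643×10⁸ m² (ratio 4).
εS·A_cross = εσ·A_surf·T⁴  ⇒  T⁴ = S/(4σ)   (ε cancels).
T⁴ = 315/(4·5.67×10⁻⁸) = 1.389×10⁹ K⁴.
T = (1.389×10⁹)^(1/4).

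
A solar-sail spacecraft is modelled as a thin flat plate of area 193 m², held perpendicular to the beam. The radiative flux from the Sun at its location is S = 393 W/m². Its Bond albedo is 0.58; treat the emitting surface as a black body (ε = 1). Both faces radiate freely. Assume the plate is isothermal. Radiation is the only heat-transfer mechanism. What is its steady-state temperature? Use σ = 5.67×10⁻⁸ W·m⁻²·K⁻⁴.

At equilibrium, absorbed power = emitted power.
Absorbing cross-section = A = 193.0 m²; emitting surface = 2A = 386.0 m² (ratio 2).
(1−a)S·A_cross = εσ·A_surf·T⁴  ⇒  T⁴ = (1−a)S/(2σ).
T⁴ = 0.420·393/(2·5.67×10⁻⁸) = 1.456×10⁹ K⁴.
T = (1.456×10⁹)^(1/4).

T ≈ 195 K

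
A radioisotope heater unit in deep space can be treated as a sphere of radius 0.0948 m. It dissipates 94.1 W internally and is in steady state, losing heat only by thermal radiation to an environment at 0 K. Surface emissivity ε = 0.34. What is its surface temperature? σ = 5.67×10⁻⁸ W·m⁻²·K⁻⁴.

T ≈ 456 K

Steady state: internal power = radiated power, P = εσA T⁴.
Radiating area A = 4πr² = 0.1129 m².
T⁴ = P/(εσA) = 94.1/(0.34·5.67×10⁻⁸·0.1129) = 4.322×10¹⁰ K⁴.
T = (4.322×10¹⁰)^(1/4).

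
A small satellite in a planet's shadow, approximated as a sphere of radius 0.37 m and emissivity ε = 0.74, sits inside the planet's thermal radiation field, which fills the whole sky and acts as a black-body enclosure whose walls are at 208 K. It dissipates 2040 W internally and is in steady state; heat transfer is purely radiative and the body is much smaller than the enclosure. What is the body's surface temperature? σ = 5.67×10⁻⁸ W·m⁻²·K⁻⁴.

T ≈ 417 K

For a small grey body in a large enclosure, net radiated power = εσA(T⁴ − T_w⁴).
Steady state: P = εσA(T⁴ − T_w⁴) with A = 4πr² = 1.720 m².
T⁴ = P/(εσA) + T_w⁴ = 2040/(0.74·5.67×10⁻⁸·1.720) + (208)⁴
    = 2.826×10¹⁰ + 1.872×10⁹ = 3.013×10¹⁰ K⁴.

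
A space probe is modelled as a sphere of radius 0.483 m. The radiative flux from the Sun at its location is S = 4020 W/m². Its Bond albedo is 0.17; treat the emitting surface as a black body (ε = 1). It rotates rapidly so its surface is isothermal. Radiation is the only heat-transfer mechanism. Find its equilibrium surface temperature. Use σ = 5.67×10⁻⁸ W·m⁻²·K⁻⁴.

T ≈ 348 K

At equilibrium, absorbed power = emitted power.
Absorbing cross-section = πr² = 0.7329 m²; emitting surface = 4πr² = 2.932 m² (ratio 4).
(1−a)S·A_cross = εσ·A_surf·T⁴  ⇒  T⁴ = (1−a)S/(4σ).
T⁴ = 0.830·4020/(4·5.67×10⁻⁸) = 1.471×10¹⁰ K⁴.
T = (1.471×10¹⁰)^(1/4).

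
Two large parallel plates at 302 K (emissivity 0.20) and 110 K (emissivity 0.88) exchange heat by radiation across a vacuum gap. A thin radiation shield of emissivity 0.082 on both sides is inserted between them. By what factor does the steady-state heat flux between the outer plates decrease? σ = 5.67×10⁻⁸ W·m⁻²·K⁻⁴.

factor ≈ 5.55

Without shield: q₀ = σΔ(T⁴)/(1/ε₁+1/ε₂−1) with denominator 5.136.
With shield the two gaps are in series; the resistances add: (1/ε₁+1/ε_s−1)+(1/ε_s+1/ε₂−1) = 16.20+12.33 = 28.53.
Heat-flux ratio q₀/q = 28.53/5.136.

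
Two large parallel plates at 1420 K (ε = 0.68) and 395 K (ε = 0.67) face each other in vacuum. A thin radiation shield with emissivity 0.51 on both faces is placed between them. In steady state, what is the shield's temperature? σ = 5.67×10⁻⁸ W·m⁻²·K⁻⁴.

In steady state the net flux on the hot side equals that on the cold side.
σ(T₁⁴−T_s⁴)/D₁ = σ(T_s⁴−T₂⁴)/D₂, with D₁ = 1/ε₁+1/ε_s−1 = 2.431, D₂ = 1/ε_s+1/ε₂−1 = 2.453.
Solve for T_s⁴: T_s⁴ = (D₂·T₁⁴ + D₁·T₂⁴)/(D₁+D₂) = 2.054×10¹² K⁴.

T_s ≈ 1200 K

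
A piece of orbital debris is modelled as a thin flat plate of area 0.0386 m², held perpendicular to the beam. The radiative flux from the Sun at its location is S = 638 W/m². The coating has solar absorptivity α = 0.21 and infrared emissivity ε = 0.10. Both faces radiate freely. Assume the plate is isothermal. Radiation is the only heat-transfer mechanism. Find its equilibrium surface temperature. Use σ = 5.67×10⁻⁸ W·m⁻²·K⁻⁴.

T ≈ 330 K

At equilibrium, absorbed power = emitted power.
Absorbing cross-section = A = 0.03860 m²; emitting surface = 2A = 0.07720 m² (ratio 2).
αS·A_cross = εσ·A_surf·T⁴  ⇒  T⁴ = αS/(ε·2σ).
T⁴ = 0.210·638/(0.10·2·5.67×10⁻⁸) = 1.181×10¹⁰ K⁴.
T = (1.181×10¹⁰)^(1/4).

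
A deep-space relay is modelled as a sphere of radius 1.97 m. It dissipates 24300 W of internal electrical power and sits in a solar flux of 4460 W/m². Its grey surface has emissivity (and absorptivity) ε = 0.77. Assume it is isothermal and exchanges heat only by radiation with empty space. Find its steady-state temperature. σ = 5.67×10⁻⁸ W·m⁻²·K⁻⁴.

At steady state, absorbed solar power + internal power = radiated power.
Absorbed: α·S·A_cross = 0.77·4460·12.19 = 41870 W (cross-section πr²).
Total input = 41870 + 24300 = 66170 W.
Radiated: εσ·A_surf·T⁴ with A_surf = 4πr² = 48.77 m².
T⁴ = 66170/(0.77·5.67×10⁻⁸·48.77) = 3.108×10¹⁰ K⁴.

T ≈ 420 K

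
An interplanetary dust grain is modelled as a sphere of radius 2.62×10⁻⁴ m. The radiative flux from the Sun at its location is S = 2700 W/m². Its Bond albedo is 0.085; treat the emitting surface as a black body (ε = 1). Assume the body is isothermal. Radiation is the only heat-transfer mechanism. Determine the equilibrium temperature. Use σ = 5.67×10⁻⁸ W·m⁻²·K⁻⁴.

At equilibrium, absorbed power = emitted power.
Absorbing cross-section = πr² = 2.157×10⁻⁷ m²; emitting surface = 4πr² = 8.626×10⁻⁷ m² (ratio 4).
(1−a)S·A_cross = εσ·A_surf·T⁴  ⇒  T⁴ = (1−a)S/(4σ).
T⁴ = 0.915·2700/(4·5.67×10⁻⁸) = 1.089×10¹⁰ K⁴.
T = (1.089×10¹⁰)^(1/4).

T ≈ 323 K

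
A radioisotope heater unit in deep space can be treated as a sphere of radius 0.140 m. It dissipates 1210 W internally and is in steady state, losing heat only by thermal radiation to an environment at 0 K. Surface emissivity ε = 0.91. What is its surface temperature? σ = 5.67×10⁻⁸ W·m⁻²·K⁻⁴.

T ≈ 555 K

Steady state: internal power = radiated power, P = εσA T⁴.
Radiating area A = 4πr² = 0.2463 m².
T⁴ = P/(εσA) = 1210/(0.91·5.67×10⁻⁸·0.2463) = 9.521×10¹⁰ K⁴.
T = (9.521×10¹⁰)^(1/4).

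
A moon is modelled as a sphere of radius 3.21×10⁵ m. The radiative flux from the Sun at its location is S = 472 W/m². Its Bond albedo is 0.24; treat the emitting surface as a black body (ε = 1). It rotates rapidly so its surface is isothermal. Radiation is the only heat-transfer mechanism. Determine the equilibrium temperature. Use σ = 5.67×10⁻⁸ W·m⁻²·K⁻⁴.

T ≈ 199 K

At equilibrium, absorbed power = emitted power.
Absorbing cross-section = πr² = 3.237×10¹¹ m²; emitting surface = 4πr² = 1.295×10¹² m² (ratio 4).
(1−a)S·A_cross = εσ·A_surf·T⁴  ⇒  T⁴ = (1−a)S/(4σ).
T⁴ = 0.760·472/(4·5.67×10⁻⁸) = 1.582×10⁹ K⁴.
T = (1.582×10⁹)^(1/4).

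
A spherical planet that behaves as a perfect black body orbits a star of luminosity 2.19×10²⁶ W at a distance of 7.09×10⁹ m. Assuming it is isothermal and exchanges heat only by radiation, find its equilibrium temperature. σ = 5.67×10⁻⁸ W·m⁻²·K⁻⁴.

First find the stellar flux at distance d: S = L/(4πd²) = 2.19×10²⁶/(4π·(7.09×10⁹)²) = 3.467×10⁵ W/m².
For an isothermal sphere, absorbed (1−a)S·πr² = emitted σ·4πr²·T⁴, so T⁴ = (1−a)S/(4σ).
T⁴ = 1.00·3.467×10⁵/(4·5.67×10⁻⁸) = 1.529×10¹² K⁴.

T ≈ 1110 K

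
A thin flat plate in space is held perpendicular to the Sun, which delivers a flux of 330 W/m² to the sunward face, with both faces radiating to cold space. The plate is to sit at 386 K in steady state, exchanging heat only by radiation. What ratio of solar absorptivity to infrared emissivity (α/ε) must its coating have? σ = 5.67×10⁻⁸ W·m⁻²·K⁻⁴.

Balance: αS·A = εσ·2A·T⁴ ⇒ α/ε = 2σT⁴/S.
α/ε = 2·5.67×10⁻⁸·(386)⁴/330 = 2·5.67×10⁻⁸·2.220×10¹⁰/330.

α/ε ≈ 7.63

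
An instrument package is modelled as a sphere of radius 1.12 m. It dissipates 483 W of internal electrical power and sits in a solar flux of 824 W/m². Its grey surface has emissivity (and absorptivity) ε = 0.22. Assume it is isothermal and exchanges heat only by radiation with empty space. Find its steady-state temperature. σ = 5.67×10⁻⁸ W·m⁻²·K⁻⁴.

T ≈ 279 K

At steady state, absorbed solar power + internal power = radiated power.
Absorbed: α·S·A_cross = 0.22·824·3.941 = 714.4 W (cross-section πr²).
Total input = 714.4 + 483 = 1197 W.
Radiated: εσ·A_surf·T⁴ with A_surf = 4πr² = 15.76 m².
T⁴ = 1197/(0.22·5.67×10⁻⁸·15.76) = 6.090×10⁹ K⁴.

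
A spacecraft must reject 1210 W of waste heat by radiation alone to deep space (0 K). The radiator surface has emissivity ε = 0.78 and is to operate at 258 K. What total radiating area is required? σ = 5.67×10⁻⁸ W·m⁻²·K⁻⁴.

P = εσA T⁴ ⇒ A = P/(εσT⁴).
T⁴ = 4.431×10⁹ K⁴.
A = 1210/(0.78 × 5.67×10⁻⁸ × 4.431×10⁹).

A ≈ 6.17 m²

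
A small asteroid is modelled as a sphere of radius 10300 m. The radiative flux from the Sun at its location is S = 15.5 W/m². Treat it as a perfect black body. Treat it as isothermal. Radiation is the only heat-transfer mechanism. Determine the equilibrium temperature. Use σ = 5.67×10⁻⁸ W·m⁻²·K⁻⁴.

At equilibrium, absorbed power = emitted power.
Absorbing cross-section = πr² = 3.333×10⁸ m²; emitting surface = 4πr² = 1.333×10⁹ m² (ratio 4).
S·A_cross = εσ·A_surf·T⁴  ⇒  T⁴ = S/(4σ).
T⁴ = 1.00·15.5/(4·5.67×10⁻⁸) = 6.834×10⁷ K⁴.
T = (6.834×10⁷)^(1/4).

T ≈ 90.9 K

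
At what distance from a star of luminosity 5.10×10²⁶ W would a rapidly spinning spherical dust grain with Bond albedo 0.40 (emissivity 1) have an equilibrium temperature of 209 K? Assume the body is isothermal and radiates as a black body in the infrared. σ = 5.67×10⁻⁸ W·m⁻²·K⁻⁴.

d ≈ 2.37×10¹¹ m

For an isothermal black-emitting sphere, (1−a)S·πr² = σ·4πr²·T⁴ ⇒ S = 4σT⁴/(1−a).
S = 4·5.67×10⁻⁸·(209)⁴/0.600 = 721.2 W/m².
Flux falls as S = L/(4πd²), so d = √(L/(4πS)) = √(5.10×10²⁶/(4π·721.2)).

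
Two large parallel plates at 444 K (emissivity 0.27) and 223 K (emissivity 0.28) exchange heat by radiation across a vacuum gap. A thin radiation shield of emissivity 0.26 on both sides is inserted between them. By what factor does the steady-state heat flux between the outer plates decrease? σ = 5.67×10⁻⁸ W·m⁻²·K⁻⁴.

Without shield: q₀ = σΔ(T⁴)/(1/ε₁+1/ε₂−1) with denominator 6.275.
With shield the two gaps are in series; the resistances add: (1/ε₁+1/ε_s−1)+(1/ε_s+1/ε₂−1) = 6.550+6.418 = 12.97.
Heat-flux ratio q₀/q = 12.97/6.275.

factor ≈ 2.07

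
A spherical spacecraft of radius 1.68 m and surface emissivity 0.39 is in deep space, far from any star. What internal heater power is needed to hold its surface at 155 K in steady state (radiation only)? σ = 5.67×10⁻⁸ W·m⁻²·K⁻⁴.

P = εσ·4πr²·T⁴.
4πr² = 35.47 m²; T⁴ = 5.772×10⁸ K⁴.
P = 0.39·5.67×10⁻⁸·35.47·5.772×10⁸.

P ≈ 453 W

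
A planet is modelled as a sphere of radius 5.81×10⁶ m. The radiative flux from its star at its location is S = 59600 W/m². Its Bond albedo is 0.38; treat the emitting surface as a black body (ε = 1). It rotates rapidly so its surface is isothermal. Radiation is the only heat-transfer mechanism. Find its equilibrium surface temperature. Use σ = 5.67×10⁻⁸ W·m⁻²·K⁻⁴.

At equilibrium, absorbed power = emitted power.
Absorbing cross-section = πr² = 1.060×10¹⁴ m²; emitting surface = 4πr² = 4.242×10¹⁴ m² (ratio 4).
(1−a)S·A_cross = εσ·A_surf·T⁴  ⇒  T⁴ = (1−a)S/(4σ).
T⁴ = 0.620·59600/(4·5.67×10⁻⁸) = 1.629×10¹¹ K⁴.
T = (1.629×10¹¹)^(1/4).

T ≈ 635 K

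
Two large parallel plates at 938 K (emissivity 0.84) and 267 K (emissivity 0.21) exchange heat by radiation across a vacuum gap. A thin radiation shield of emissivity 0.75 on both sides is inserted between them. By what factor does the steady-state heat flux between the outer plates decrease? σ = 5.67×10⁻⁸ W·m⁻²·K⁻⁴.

Without shield: q₀ = σΔ(T⁴)/(1/ε₁+1/ε₂−1) with denominator 4.952.
With shield the two gaps are in series; the resistances add: (1/ε₁+1/ε_s−1)+(1/ε_s+1/ε₂−1) = 1.524+5.095 = 6.619.
Heat-flux ratio q₀/q = 6.619/4.952.

factor ≈ 1.34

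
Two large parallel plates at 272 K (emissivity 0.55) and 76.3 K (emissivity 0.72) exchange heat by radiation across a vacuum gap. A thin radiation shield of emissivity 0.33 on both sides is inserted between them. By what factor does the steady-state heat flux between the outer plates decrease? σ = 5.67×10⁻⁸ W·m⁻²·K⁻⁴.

Without shield: q₀ = σΔ(T⁴)/(1/ε₁+1/ε₂−1) with denominator 2.207.
With shield the two gaps are in series; the resistances add: (1/ε₁+1/ε_s−1)+(1/ε_s+1/ε₂−1) = 3.848+3.419 = 7.268.
Heat-flux ratio q₀/q = 7.268/2.207.

factor ≈ 3.29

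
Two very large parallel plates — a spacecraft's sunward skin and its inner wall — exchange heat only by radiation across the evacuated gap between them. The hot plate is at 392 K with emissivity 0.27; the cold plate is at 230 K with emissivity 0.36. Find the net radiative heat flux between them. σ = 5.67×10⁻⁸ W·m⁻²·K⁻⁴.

q ≈ 215 W/m²

For two infinite grey parallel plates, q = σ(T₁⁴ − T₂⁴)/(1/ε₁ + 1/ε₂ − 1).
T₁⁴ − T₂⁴ = 2.361×10¹⁰ − 2.798×10⁹ = 2.081×10¹⁰ K⁴.
1/ε₁ + 1/ε₂ − 1 = 3.704 + 2.778 − 1 = 5.481.
q = 5.67×10⁻⁸ × 2.081×10¹⁰ / 5.481.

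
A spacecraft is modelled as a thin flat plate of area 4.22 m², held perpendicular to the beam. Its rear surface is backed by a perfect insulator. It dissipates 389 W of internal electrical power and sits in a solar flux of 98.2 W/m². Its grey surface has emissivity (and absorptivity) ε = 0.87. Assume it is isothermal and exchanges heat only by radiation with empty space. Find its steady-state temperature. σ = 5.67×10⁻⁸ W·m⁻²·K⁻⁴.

At steady state, absorbed solar power + internal power = radiated power.
Absorbed: α·S·A_cross = 0.87·98.2·4.220 = 360.5 W (cross-section A).
Total input = 360.5 + 389 = 749.5 W.
Radiated: εσ·A_surf·T⁴ with A_surf = A = 4.220 m².
T⁴ = 749.5/(0.87·5.67×10⁻⁸·4.220) = 3.601×10⁹ K⁴.

T ≈ 245 K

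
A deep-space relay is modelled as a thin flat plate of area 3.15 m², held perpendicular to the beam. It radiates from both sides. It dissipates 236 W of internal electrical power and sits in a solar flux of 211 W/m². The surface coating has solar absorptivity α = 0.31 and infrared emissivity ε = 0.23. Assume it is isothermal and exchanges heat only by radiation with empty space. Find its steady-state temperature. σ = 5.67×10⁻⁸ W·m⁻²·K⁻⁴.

T ≈ 271 K

At steady state, absorbed solar power + internal power = radiated power.
Absorbed: α·S·A_cross = 0.31·211·3.150 = 206.0 W (cross-section A).
Total input = 206.0 + 236 = 442.0 W.
Radiated: εσ·A_surf·T⁴ with A_surf = 2A = 6.300 m².
T⁴ = 442.0/(0.23·5.67×10⁻⁸·6.300) = 5.380×10⁹ K⁴.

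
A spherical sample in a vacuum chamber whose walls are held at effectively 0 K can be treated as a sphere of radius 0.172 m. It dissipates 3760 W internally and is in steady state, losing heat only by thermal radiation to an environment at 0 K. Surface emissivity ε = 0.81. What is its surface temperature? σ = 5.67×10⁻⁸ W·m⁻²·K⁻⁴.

T ≈ 685 K

Steady state: internal power = radiated power, P = εσA T⁴.
Radiating area A = 4πr² = 0.3718 m².
T⁴ = P/(εσA) = 3760/(0.81·5.67×10⁻⁸·0.3718) = 2.202×10¹¹ K⁴.
T = (2.202×10¹¹)^(1/4).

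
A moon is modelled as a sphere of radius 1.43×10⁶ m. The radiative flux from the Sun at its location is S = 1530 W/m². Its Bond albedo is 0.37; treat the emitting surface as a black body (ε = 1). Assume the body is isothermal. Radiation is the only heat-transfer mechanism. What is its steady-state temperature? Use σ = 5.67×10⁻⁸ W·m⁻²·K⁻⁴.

At equilibrium, absorbed power = emitted power.
Absorbing cross-section = πr² = 6.424×10¹² m²; emitting surface = 4πr² = 2.570×10¹³ m² (ratio 4).
(1−a)S·A_cross = εσ·A_surf·T⁴  ⇒  T⁴ = (1−a)S/(4σ).
T⁴ = 0.630·1530/(4·5.67×10⁻⁸) = 4.250×10⁹ K⁴.
T = (4.250×10⁹)^(1/4).

T ≈ 255 K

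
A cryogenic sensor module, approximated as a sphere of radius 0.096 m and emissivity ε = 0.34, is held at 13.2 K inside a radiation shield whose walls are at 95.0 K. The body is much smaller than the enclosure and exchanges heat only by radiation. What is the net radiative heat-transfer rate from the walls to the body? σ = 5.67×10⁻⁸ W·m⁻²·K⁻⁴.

P_net ≈ 0.182 W

For a small grey body in a large enclosure: P_net = εσA(T_body⁴ − T_wall⁴).
A = 4πr² = 0.1158 m²; T_body⁴ − T_wall⁴ = 30360 − 8.145×10⁷ = -8.142×10⁷ K⁴.
|P_net| = 0.34·5.67×10⁻⁸·0.1158·8.142×10⁷.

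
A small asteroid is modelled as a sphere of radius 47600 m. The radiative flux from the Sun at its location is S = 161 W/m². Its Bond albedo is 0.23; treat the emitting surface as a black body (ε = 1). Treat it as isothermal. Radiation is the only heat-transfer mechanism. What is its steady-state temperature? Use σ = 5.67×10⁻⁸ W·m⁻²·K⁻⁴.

T ≈ 153 K

At equilibrium, absorbed power = emitted power.
Absorbing cross-section = πr² = 7.118×10⁹ m²; emitting surface = 4πr² = 2.847×10¹⁰ m² (ratio 4).
(1−a)S·A_cross = εσ·A_surf·T⁴  ⇒  T⁴ = (1−a)S/(4σ).
T⁴ = 0.770·161/(4·5.67×10⁻⁸) = 5.466×10⁸ K⁴.
T = (5.466×10⁸)^(1/4).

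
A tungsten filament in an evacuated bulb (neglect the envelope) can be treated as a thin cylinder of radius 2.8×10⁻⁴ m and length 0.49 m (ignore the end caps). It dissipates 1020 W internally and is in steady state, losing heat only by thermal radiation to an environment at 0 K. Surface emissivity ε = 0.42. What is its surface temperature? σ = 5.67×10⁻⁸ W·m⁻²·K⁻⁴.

Steady state: internal power = radiated power, P = εσA T⁴.
Radiating area A = 2πrL = 8.621×10⁻⁴ m².
T⁴ = P/(εσA) = 1020/(0.42·5.67×10⁻⁸·8.621×10⁻⁴) = 4.969×10¹³ K⁴.
T = (4.969×10¹³)^(1/4).

T ≈ 2650 K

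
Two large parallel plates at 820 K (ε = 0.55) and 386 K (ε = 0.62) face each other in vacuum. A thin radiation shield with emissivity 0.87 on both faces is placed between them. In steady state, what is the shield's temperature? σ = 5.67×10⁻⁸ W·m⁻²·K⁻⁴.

T_s ≈ 689 K

In steady state the net flux on the hot side equals that on the cold side.
σ(T₁⁴−T_s⁴)/D₁ = σ(T_s⁴−T₂⁴)/D₂, with D₁ = 1/ε₁+1/ε_s−1 = 1.968, D₂ = 1/ε_s+1/ε₂−1 = 1.762.
Solve for T_s⁴: T_s⁴ = (D₂·T₁⁴ + D₁·T₂⁴)/(D₁+D₂) = 2.253×10¹¹ K⁴.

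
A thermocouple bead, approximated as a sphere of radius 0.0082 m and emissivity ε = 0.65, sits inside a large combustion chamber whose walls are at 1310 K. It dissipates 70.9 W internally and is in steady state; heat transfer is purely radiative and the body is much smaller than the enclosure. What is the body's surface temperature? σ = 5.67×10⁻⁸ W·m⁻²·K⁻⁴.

For a small grey body in a large enclosure, net radiated power = εσA(T⁴ − T_w⁴).
Steady state: P = εσA(T⁴ − T_w⁴) with A = 4πr² = 8.450×10⁻⁴ m².
T⁴ = P/(εσA) + T_w⁴ = 70.9/(0.65·5.67×10⁻⁸·8.450×10⁻⁴) + (1310)⁴
    = 2.277×10¹² + 2.945×10¹² = 5.222×10¹² K⁴.

T ≈ 1510 K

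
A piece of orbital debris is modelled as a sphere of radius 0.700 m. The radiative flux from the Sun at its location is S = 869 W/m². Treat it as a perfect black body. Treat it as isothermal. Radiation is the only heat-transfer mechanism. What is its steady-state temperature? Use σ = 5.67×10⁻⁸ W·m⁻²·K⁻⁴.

T ≈ 249 K

At equilibrium, absorbed power = emitted power.
Absorbing cross-section = πr² = 1.539 m²; emitting surface = 4πr² = 6.158 m² (ratio 4).
S·A_cross = εσ·A_surf·T⁴  ⇒  T⁴ = S/(4σ).
T⁴ = 1.00·869/(4·5.67×10⁻⁸) = 3.832×10⁹ K⁴.
T = (3.832×10⁹)^(1/4).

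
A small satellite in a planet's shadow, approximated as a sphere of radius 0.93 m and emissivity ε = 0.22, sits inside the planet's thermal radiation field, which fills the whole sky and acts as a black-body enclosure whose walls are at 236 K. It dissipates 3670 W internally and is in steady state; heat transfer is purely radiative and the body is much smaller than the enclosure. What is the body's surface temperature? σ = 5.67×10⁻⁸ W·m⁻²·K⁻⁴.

For a small grey body in a large enclosure, net radiated power = εσA(T⁴ − T_w⁴).
Steady state: P = εσA(T⁴ − T_w⁴) with A = 4πr² = 10.87 m².
T⁴ = P/(εσA) + T_w⁴ = 3670/(0.22·5.67×10⁻⁸·10.87) + (236)⁴
    = 2.707×10¹⁰ + 3.102×10⁹ = 3.017×10¹⁰ K⁴.

T ≈ 417 K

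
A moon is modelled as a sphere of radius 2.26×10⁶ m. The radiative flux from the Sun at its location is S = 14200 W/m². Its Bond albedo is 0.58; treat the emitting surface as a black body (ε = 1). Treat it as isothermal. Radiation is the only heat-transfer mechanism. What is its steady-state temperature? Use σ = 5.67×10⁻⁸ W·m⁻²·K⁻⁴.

At equilibrium, absorbed power = emitted power.
Absorbing cross-section = πr² = 1.605×10¹³ m²; emitting surface = 4πr² = 6.418×10¹³ m² (ratio 4).
(1−a)S·A_cross = εσ·A_surf·T⁴  ⇒  T⁴ = (1−a)S/(4σ).
T⁴ = 0.420·14200/(4·5.67×10⁻⁸) = 2.630×10¹⁰ K⁴.
T = (2.630×10¹⁰)^(1/4).

T ≈ 403 K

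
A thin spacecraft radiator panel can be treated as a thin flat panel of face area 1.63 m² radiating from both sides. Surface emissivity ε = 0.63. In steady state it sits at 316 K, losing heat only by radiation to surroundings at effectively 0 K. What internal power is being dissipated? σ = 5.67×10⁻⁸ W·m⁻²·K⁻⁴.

Steady state: P = εσA T⁴.
A = 2·1.63 = 3.260 m²; T⁴ = (316)⁴ = 9.971×10⁹ K⁴.
P = 0.63 × 5.67×10⁻⁸ × 3.260 × 9.971×10⁹.

P ≈ 1160 W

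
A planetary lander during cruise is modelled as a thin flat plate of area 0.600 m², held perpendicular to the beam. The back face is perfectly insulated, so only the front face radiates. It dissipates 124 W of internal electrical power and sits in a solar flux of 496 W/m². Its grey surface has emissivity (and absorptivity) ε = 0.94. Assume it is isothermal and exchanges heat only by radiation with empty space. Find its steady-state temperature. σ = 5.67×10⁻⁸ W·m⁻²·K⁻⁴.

At steady state, absorbed solar power + internal power = radiated power.
Absorbed: α·S·A_cross = 0.94·496·0.6000 = 279.7 W (cross-section A).
Total input = 279.7 + 124 = 403.7 W.
Radiated: εσ·A_surf·T⁴ with A_surf = A = 0.6000 m².
T⁴ = 403.7/(0.94·5.67×10⁻⁸·0.6000) = 1.263×10¹⁰ K⁴.

T ≈ 335 K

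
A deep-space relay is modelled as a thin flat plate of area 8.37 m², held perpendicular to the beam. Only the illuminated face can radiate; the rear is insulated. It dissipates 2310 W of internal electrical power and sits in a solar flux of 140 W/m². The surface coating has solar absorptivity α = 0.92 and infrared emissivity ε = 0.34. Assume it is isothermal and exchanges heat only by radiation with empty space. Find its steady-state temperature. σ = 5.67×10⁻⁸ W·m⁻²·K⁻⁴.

T ≈ 381 K

At steady state, absorbed solar power + internal power = radiated power.
Absorbed: α·S·A_cross = 0.92·140·8.370 = 1078 W (cross-section A).
Total input = 1078 + 2310 = 3388 W.
Radiated: εσ·A_surf·T⁴ with A_surf = A = 8.370 m².
T⁴ = 3388/(0.34·5.67×10⁻⁸·8.370) = 2.100×10¹⁰ K⁴.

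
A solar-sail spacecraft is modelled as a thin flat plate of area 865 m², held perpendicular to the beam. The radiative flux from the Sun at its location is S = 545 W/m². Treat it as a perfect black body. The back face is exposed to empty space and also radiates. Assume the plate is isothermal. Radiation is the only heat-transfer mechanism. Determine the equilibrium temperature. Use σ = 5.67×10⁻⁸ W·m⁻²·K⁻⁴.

At equilibrium, absorbed power = emitted power.
Absorbing cross-section = A = 865.0 m²; emitting surface = 2A = 1730 m² (ratio 2).
S·A_cross = εσ·A_surf·T⁴  ⇒  T⁴ = S/(2σ).
T⁴ = 1.00·545/(2·5.67×10⁻⁸) = 4.806×10⁹ K⁴.
T = (4.806×10⁹)^(1/4).

T ≈ 263 K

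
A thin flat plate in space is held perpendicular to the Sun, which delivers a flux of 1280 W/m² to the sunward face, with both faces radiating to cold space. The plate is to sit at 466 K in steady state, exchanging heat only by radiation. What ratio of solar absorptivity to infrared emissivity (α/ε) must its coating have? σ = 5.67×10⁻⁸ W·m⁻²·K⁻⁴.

Balance: αS·A = εσ·2A·T⁴ ⇒ α/ε = 2σT⁴/S.
α/ε = 2·5.67×10⁻⁸·(466)⁴/1280 = 2·5.67×10⁻⁸·4.716×10¹⁰/1280.

α/ε ≈ 4.18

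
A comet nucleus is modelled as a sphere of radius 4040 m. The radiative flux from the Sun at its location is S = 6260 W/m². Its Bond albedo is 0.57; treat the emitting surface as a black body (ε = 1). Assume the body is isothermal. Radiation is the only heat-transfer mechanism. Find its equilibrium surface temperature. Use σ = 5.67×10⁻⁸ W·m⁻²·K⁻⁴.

At equilibrium, absorbed power = emitted power.
Absorbing cross-section = πr² = 5.128×10⁷ m²; emitting surface = 4πr² = 2.051×10⁸ m² (ratio 4).
(1−a)S·A_cross = εσ·A_surf·T⁴  ⇒  T⁴ = (1−a)S/(4σ).
T⁴ = 0.430·6260/(4·5.67×10⁻⁸) = 1.187×10¹⁰ K⁴.
T = (1.187×10¹⁰)^(1/4).

T ≈ 330 K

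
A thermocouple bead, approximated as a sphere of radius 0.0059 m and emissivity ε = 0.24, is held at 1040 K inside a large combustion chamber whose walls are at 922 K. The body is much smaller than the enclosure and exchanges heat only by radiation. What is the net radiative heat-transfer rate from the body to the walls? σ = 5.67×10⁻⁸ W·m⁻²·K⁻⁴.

For a small grey body in a large enclosure: P_net = εσA(T_body⁴ − T_wall⁴).
A = 4πr² = 4.374×10⁻⁴ m²; T_body⁴ − T_wall⁴ = 1.170×10¹² − 7.226×10¹¹ = 4.472×10¹¹ K⁴.
|P_net| = 0.24·5.67×10⁻⁸·4.374×10⁻⁴·4.472×10¹¹.

P_net ≈ 2.66 W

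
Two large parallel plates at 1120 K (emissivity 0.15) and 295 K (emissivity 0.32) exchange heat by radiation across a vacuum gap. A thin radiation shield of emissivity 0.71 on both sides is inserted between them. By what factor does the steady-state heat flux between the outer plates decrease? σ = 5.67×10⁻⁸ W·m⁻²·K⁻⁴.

factor ≈ 1.21

Without shield: q₀ = σΔ(T⁴)/(1/ε₁+1/ε₂−1) with denominator 8.792.
With shield the two gaps are in series; the resistances add: (1/ε₁+1/ε_s−1)+(1/ε_s+1/ε₂−1) = 7.075+3.533 = 10.61.
Heat-flux ratio q₀/q = 10.61/8.792.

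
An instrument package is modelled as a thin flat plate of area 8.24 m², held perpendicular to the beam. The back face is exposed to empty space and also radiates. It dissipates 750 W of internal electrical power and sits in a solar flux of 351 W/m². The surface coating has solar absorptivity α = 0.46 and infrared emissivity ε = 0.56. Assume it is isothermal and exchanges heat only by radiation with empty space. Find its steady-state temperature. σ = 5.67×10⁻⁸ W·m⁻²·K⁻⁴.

T ≈ 251 K

At steady state, absorbed solar power + internal power = radiated power.
Absorbed: α·S·A_cross = 0.46·351·8.240 = 1330 W (cross-section A).
Total input = 1330 + 750 = 2080 W.
Radiated: εσ·A_surf·T⁴ with A_surf = 2A = 16.48 m².
T⁴ = 2080/(0.56·5.67×10⁻⁸·16.48) = 3.976×10⁹ K⁴.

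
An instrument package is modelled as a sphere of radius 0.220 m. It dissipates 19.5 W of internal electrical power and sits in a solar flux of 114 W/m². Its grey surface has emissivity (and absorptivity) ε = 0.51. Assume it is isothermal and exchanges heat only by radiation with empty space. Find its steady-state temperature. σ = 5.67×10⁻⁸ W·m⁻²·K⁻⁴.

T ≈ 200 K

At steady state, absorbed solar power + internal power = radiated power.
Absorbed: α·S·A_cross = 0.51·114·0.1521 = 8.840 W (cross-section πr²).
Total input = 8.840 + 19.5 = 28.34 W.
Radiated: εσ·A_surf·T⁴ with A_surf = 4πr² = 0.6082 m².
T⁴ = 28.34/(0.51·5.67×10⁻⁸·0.6082) = 1.611×10⁹ K⁴.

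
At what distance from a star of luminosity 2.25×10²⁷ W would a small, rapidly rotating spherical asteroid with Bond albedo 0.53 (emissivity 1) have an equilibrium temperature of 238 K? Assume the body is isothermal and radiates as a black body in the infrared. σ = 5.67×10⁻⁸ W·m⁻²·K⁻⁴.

d ≈ 3.40×10¹¹ m

For an isothermal black-emitting sphere, (1−a)S·πr² = σ·4πr²·T⁴ ⇒ S = 4σT⁴/(1−a).
S = 4·5.67×10⁻⁸·(238)⁴/0.470 = 1548 W/m².
Flux falls as S = L/(4πd²), so d = √(L/(4πS)) = √(2.25×10²⁷/(4π·1548)).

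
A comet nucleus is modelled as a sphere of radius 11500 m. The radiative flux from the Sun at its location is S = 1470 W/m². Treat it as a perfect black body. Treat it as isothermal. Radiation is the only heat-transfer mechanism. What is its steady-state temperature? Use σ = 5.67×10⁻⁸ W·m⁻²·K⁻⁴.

T ≈ 284 K

At equilibrium, absorbed power = emitted power.
Absorbing cross-section = πr² = 4.155×10⁸ m²; emitting surface = 4πr² = 1.662×10⁹ m² (ratio 4).
S·A_cross = εσ·A_surf·T⁴  ⇒  T⁴ = S/(4σ).
T⁴ = 1.00·1470/(4·5.67×10⁻⁸) = 6.481×10⁹ K⁴.
T = (6.481×10⁹)^(1/4).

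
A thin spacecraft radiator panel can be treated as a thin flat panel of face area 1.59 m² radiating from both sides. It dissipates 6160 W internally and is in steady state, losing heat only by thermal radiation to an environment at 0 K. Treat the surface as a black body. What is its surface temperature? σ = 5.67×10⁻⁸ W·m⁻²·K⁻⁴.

Steady state: internal power = radiated power, P = εσA T⁴.
Radiating area A = 2·1.59 = 3.180 m².
T⁴ = P/(εσA) = 6160/(1.0·5.67×10⁻⁸·3.180) = 3.416×10¹⁰ K⁴.
T = (3.416×10¹⁰)^(1/4).

T ≈ 430 K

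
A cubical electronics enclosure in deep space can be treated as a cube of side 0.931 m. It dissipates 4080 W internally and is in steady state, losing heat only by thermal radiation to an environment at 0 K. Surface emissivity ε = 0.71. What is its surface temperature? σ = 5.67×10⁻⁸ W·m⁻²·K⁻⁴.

Steady state: internal power = radiated power, P = εσA T⁴.
Radiating area A = 6L² = 5.201 m².
T⁴ = P/(εσA) = 4080/(0.71·5.67×10⁻⁸·5.201) = 1.949×10¹⁰ K⁴.
T = (1.949×10¹⁰)^(1/4).

T ≈ 374 K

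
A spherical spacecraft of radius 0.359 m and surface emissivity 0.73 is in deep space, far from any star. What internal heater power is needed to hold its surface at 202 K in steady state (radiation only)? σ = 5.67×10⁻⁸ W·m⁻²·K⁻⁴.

P = εσ·4πr²·T⁴.
4πr² = 1.620 m²; T⁴ = 1.665×10⁹ K⁴.
P = 0.73·5.67×10⁻⁸·1.620·1.665×10⁹.

P ≈ 112 W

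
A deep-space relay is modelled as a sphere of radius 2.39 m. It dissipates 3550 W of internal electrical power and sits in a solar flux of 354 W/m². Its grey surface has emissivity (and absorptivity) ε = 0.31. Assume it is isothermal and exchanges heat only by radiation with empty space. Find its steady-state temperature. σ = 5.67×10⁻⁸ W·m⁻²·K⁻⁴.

At steady state, absorbed solar power + internal power = radiated power.
Absorbed: α·S·A_cross = 0.31·354·17.95 = 1969 W (cross-section πr²).
Total input = 1969 + 3550 = 5519 W.
Radiated: εσ·A_surf·T⁴ with A_surf = 4πr² = 71.78 m².
T⁴ = 5519/(0.31·5.67×10⁻⁸·71.78) = 4.375×10⁹ K⁴.

T ≈ 257 K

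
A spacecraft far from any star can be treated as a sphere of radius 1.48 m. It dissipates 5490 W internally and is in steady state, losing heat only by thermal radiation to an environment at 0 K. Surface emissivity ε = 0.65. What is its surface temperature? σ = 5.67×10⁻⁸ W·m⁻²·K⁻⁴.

Steady state: internal power = radiated power, P = εσA T⁴.
Radiating area A = 4πr² = 27.53 m².
T⁴ = P/(εσA) = 5490/(0.65·5.67×10⁻⁸·27.53) = 5.412×10⁹ K⁴.
T = (5.412×10⁹)^(1/4).

T ≈ 271 K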